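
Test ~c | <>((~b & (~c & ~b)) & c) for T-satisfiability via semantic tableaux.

1. ~c | <>((~b & (~c & ~b)) & c), u
2. ~c, u
Accessibility: uRu

Satisfiable (open branch found)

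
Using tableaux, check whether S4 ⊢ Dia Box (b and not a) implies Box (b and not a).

Tableau for the negation not (Dia Box (b and not a) implies Box (b and not a)):
1. not (Dia Box (b and not a) implies Box (b and not a)), w0
2. Dia Box (b and not a), w0   [neg-implies-rule on 1]
3. not Box (b and not a), w0   [neg-implies-rule on 1]
4. Box (b and not a), w1   [Dia-rule on 2: fresh world w1, w0Rw1]
5. b and not a, w1   [Box-rule on 4 via w1Rw1]
6. b, w1   [and-rule on 5]
7. not a, w1   [and-rule on 5]
8. not (b and not a), w2   [neg-Box-rule on 3: fresh world w2, w0Rw2]
9. a, w2   [neg-and-rule on 8 (branches; this branch)]
Accessibility: w0Rw0, w0Rw1, w0Rw2, w1Rw1, w2Rw2
The negation has an open branch (countermodel exists).

No, not valid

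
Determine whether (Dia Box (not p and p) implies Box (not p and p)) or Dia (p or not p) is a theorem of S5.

Tableau for the negation not ((Dia Box (not p and p) implies Box (not p and p)) or Dia (p or not p)):
1. not ((Dia Box (not p and p) implies Box (not p and p)) or Dia (p or not p)), w0
2. not (Dia Box (not p and p) implies Box (not p and p)), w0
3. not Dia (p or not p), w0
4. Dia Box (not p and p), w0
5. not Box (not p and p), w0
6. not (p or not p), w0
7. not p, w0
8. p, w0
Accessibility: w0Rw0
Branch closes: p and not p both at w0.
All branches of the negation close; one closing branch shown above.

Yes, valid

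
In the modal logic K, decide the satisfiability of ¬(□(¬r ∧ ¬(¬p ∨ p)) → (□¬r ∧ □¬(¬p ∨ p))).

No, unsatisfiable

1. ¬(□(¬r ∧ ¬(¬p ∨ p)) → (□¬r ∧ □¬(¬p ∨ p))), w0
2. □(¬r ∧ ¬(¬p ∨ p)), w0
3. ¬(□¬r ∧ □¬(¬p ∨ p)), w0
4. ¬□¬(¬p ∨ p), w0
5. ¬p ∨ p, w1
6. ¬r ∧ ¬(¬p ∨ p), w1
7. ¬r, w1
8. ¬(¬p ∨ p), w1
9. p, w1
10. ¬p, w1
Accessibility: w0Rw1
Branch closes: p and ¬p both at w1.
All branches of the tableau close; one closing branch shown above.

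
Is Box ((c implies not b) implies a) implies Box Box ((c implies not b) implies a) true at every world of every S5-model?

Yes, valid

Tableau for the negation not (Box ((c implies not b) implies a) implies Box Box ((c implies not b) implies a)):
1. not (Box ((c implies not b) implies a) implies Box Box ((c implies not b) implies a)), u
2. Box ((c implies not b) implies a), u
3. not Box Box ((c implies not b) implies a), u
4. (c implies not b) implies a, u
5. not (c implies not b), u
6. c, u
7. b, u
8. not Box ((c implies not b) implies a), v
9. (c implies not b) implies a, v
10. not (c implies not b), v
11. c, v
12. b, v
13. not ((c implies not b) implies a), w
14. c implies not b, w
15. not a, w
16. (c implies not b) implies a, w
17. not b, w
18. not (c implies not b), w
19. c, w
20. b, w
Accessibility: uRu, uRv, uRw, vRu, vRv, vRw, wRu, wRv, wRw
Branch closes: b and not b both at w.
Every branch of the negation's tableau closes; the branch above is one of them.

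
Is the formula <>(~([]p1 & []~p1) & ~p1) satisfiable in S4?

1. <>(~([]p1 & []~p1) & ~p1), u
2. ~([]p1 & []~p1) & ~p1, v
3. ~([]p1 & []~p1), v
4. ~p1, v
5. ~[]~p1, v
6. p1, w
Accessibility: uRu, uRv, uRw, vRv, vRw, wRw

Satisfiable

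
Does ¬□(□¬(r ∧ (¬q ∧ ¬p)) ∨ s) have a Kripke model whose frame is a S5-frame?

Satisfiable

1. ¬□(□¬(r ∧ (¬q ∧ ¬p)) ∨ s), w0
2. ¬(□¬(r ∧ (¬q ∧ ¬p)) ∨ s), w1   [¬□-rule on 1: fresh world w1, w0Rw1]
3. ¬□¬(r ∧ (¬q ∧ ¬p)), w1   [¬∨-rule on 2]
4. ¬s, w1   [¬∨-rule on 2]
5. r ∧ (¬q ∧ ¬p), w2   [¬□-rule on 3: fresh world w2, w1Rw2]
6. r, w2   [∧-rule on 5]
7. ¬q ∧ ¬p, w2   [∧-rule on 5]
8. ¬q, w2   [∧-rule on 7]
9. ¬p, w2   [∧-rule on 7]
Accessibility: w0Rw0, w0Rw1, w0Rw2, w1Rw0, w1Rw1, w1Rw2, w2Rw0, w2Rw1, w2Rw2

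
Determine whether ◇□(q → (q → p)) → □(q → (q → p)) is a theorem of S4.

Invalid (countermodel exists)

Tableau for the negation ¬(◇□(q → (q → p)) → □(q → (q → p))):
1. ¬(◇□(q → (q → p)) → □(q → (q → p))), u
2. ◇□(q → (q → p)), u   [¬→-rule on 1]
3. ¬□(q → (q → p)), u   [¬→-rule on 1]
4. □(q → (q → p)), v   [◇-rule on 2: fresh world v, uRv]
5. q → (q → p), v   [□-rule on 4 via vRv]
6. q → p, v   [→-rule on 5 (branches; this branch)]
7. p, v   [→-rule on 6 (branches; this branch)]
8. ¬(q → (q → p)), w   [¬□-rule on 3: fresh world w, uRw]
9. q, w   [¬→-rule on 8]
10. ¬(q → p), w   [¬→-rule on 8]
11. ¬p, w   [¬→-rule on 10]
Accessibility: uRu, uRv, uRw, vRv, wRw
The negation has an open branch (countermodel exists).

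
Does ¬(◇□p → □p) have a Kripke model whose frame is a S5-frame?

1. ¬(◇□p → □p), u
2. ◇□p, u
3. ¬□p, u
4. □p, v
5. p, u
6. p, v
7. ¬p, w
8. p, w
Accessibility: uRu, uRv, uRw, vRu, vRv, vRw, wRu, wRv, wRw
Branch closes: p and ¬p both at w.
(One branch shown.) All branches close.

Unsatisfiable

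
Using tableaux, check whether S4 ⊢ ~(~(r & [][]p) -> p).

Invalid (countermodel exists)

Tableau for the negation ~(r & [][]p) -> p:
1. ~(r & [][]p) -> p, w0
2. p, w0   [->-rule on 1 (branches; this branch)]
Accessibility: w0Rw0
The negation has an open branch (countermodel exists).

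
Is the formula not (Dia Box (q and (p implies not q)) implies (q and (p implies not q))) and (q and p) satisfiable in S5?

1. not (Dia Box (q and (p implies not q)) implies (q and (p implies not q))) and (q and p), 0
2. not (Dia Box (q and (p implies not q)) implies (q and (p implies not q))), 0
3. q and p, 0
4. Dia Box (q and (p implies not q)), 0
5. not (q and (p implies not q)), 0
6. q, 0
7. p, 0
8. not (p implies not q), 0
9. Box (q and (p implies not q)), 1
10. q and (p implies not q), 0
11. p implies not q, 0
12. q and (p implies not q), 1
13. q, 1
14. p implies not q, 1
15. not q, 0
Accessibility: 0R0, 0R1, 1R0, 1R1
Branch closes: q and not q both at 0.
All branches of the tableau close; one closing branch shown above.

Unsatisfiable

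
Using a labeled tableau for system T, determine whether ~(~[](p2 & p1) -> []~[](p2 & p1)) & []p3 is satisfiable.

1. ~(~[](p2 & p1) -> []~[](p2 & p1)) & []p3, u
2. ~(~[](p2 & p1) -> []~[](p2 & p1)), u
3. []p3, u
4. ~[](p2 & p1), u
5. ~[]~[](p2 & p1), u
6. p3, u
7. ~(p2 & p1), v
8. p3, v
9. ~p1, v
10. [](p2 & p1), w
11. p3, w
12. p2 & p1, w
13. p2, w
14. p1, w
Accessibility: uRu, uRv, uRw, vRv, wRw

Satisfiable (open branch found)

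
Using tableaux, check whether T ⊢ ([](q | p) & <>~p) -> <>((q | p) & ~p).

Valid in T

Tableau for the negation ~(([](q | p) & <>~p) -> <>((q | p) & ~p)):
1. ~(([](q | p) & <>~p) -> <>((q | p) & ~p)), w0
2. [](q | p) & <>~p, w0   [~->-rule on 1]
3. ~<>((q | p) & ~p), w0   [~->-rule on 1]
4. [](q | p), w0   [&-rule on 2]
5. <>~p, w0   [&-rule on 2]
6. ~((q | p) & ~p), w0   [~<>-rule on 3 via w0Rw0]
7. q | p, w0   [[]-rule on 4 via w0Rw0]
8. p, w0   [~&-rule on 6 (branches; this branch)]
9. ~p, w1   [<>-rule on 5: fresh world w1, w0Rw1]
10. ~((q | p) & ~p), w1   [~<>-rule on 3 via w0Rw1]
11. q | p, w1   [[]-rule on 4 via w0Rw1]
12. ~(q | p), w1   [~&-rule on 10 (branches; this branch)]
13. ~q, w1   [~|-rule on 12]
14. p, w1   [|-rule on 11 (branches; this branch)]
Accessibility: w0Rw0, w0Rw1, w1Rw1
Branch closes: p and ~p both at w1.
Every branch of the negation's tableau closes; the branch above is one of them.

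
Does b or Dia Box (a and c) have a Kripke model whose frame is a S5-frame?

1. b or Dia Box (a and c), w0
2. Dia Box (a and c), w0
3. Box (a and c), w1
4. a and c, w0
5. a, w0
6. c, w0
7. a and c, w1
8. a, w1
9. c, w1
Accessibility: w0Rw0, w0Rw1, w1Rw0, w1Rw1

Yes, satisfiable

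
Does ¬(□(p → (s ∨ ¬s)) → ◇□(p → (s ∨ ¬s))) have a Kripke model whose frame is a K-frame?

Satisfiable

1. ¬(□(p → (s ∨ ¬s)) → ◇□(p → (s ∨ ¬s))), 0
2. □(p → (s ∨ ¬s)), 0   [¬→-rule on 1]
3. ¬◇□(p → (s ∨ ¬s)), 0   [¬→-rule on 1]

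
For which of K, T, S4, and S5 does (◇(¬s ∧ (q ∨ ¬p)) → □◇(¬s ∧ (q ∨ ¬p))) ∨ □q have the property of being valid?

S5

S4-tableau for the negation ¬((◇(¬s ∧ (q ∨ ¬p)) → □◇(¬s ∧ (q ∨ ¬p))) ∨ □q):
1. ¬((◇(¬s ∧ (q ∨ ¬p)) → □◇(¬s ∧ (q ∨ ¬p))) ∨ □q), u
2. ¬(◇(¬s ∧ (q ∨ ¬p)) → □◇(¬s ∧ (q ∨ ¬p))), u
3. ¬□q, u
4. ◇(¬s ∧ (q ∨ ¬p)), u
5. ¬□◇(¬s ∧ (q ∨ ¬p)), u
6. ¬q, v
7. ¬s ∧ (q ∨ ¬p), w
8. ¬s, w
9. q ∨ ¬p, w
10. ¬p, w
11. ¬◇(¬s ∧ (q ∨ ¬p)), x
12. ¬(¬s ∧ (q ∨ ¬p)), x
13. ¬(q ∨ ¬p), x
14. ¬q, x
15. p, x
Accessibility: uRu, uRv, uRw, uRx, vRv, wRw, xRx
Complete open branch: countermodel on an S4-frame, so not valid in S4, nor in K, T (the same frame is also a K-frame and a T-frame).
S5-tableau for the negation ¬((◇(¬s ∧ (q ∨ ¬p)) → □◇(¬s ∧ (q ∨ ¬p))) ∨ □q):
1. ¬((◇(¬s ∧ (q ∨ ¬p)) → □◇(¬s ∧ (q ∨ ¬p))) ∨ □q), u
2. ¬(◇(¬s ∧ (q ∨ ¬p)) → □◇(¬s ∧ (q ∨ ¬p))), u
3. ¬□q, u
4. ◇(¬s ∧ (q ∨ ¬p)), u
5. ¬□◇(¬s ∧ (q ∨ ¬p)), u
6. ¬q, v
7. ¬s ∧ (q ∨ ¬p), w
8. ¬s, w
9. q ∨ ¬p, w
10. ¬p, w
11. ¬◇(¬s ∧ (q ∨ ¬p)), x
12. ¬(¬s ∧ (q ∨ ¬p)), u
13. ¬(¬s ∧ (q ∨ ¬p)), v
14. ¬(¬s ∧ (q ∨ ¬p)), w
15. ¬(¬s ∧ (q ∨ ¬p)), x
16. ¬(q ∨ ¬p), u
17. ¬q, u
18. p, u
19. ¬(q ∨ ¬p), v
20. p, v
21. ¬(q ∨ ¬p), w
22. ¬q, w
23. p, w
Accessibility: uRu, uRv, uRw, uRx, vRu, vRv, vRw, vRx, wRu, wRv, wRw, wRx, xRu, xRv, xRw, xRx
Branch closes: p and ¬p both at w.
Every branch closes (one shown): valid in S5.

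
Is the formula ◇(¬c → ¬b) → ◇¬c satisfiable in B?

1. ◇(¬c → ¬b) → ◇¬c, u
2. ◇¬c, u
3. ¬c, v
Accessibility: uRu, uRv, vRu, vRv

Satisfiable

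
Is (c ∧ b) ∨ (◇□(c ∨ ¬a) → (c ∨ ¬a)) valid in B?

Tableau for the negation ¬((c ∧ b) ∨ (◇□(c ∨ ¬a) → (c ∨ ¬a))):
1. ¬((c ∧ b) ∨ (◇□(c ∨ ¬a) → (c ∨ ¬a))), w0
2. ¬(c ∧ b), w0
3. ¬(◇□(c ∨ ¬a) → (c ∨ ¬a)), w0
4. ◇□(c ∨ ¬a), w0
5. ¬(c ∨ ¬a), w0
6. ¬c, w0
7. a, w0
8. ¬b, w0
9. □(c ∨ ¬a), w1
10. c ∨ ¬a, w0
11. c ∨ ¬a, w1
12. ¬a, w0
Accessibility: w0Rw0, w0Rw1, w1Rw0, w1Rw1
Branch closes: a and ¬a both at w0.
Every branch of the negation's tableau closes; the branch above is one of them.

Yes, valid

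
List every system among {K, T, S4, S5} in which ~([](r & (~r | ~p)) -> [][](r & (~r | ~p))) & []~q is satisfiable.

K, T

T-tableau for the formula:
1. ~([](r & (~r | ~p)) -> [][](r & (~r | ~p))) & []~q, u
2. ~([](r & (~r | ~p)) -> [][](r & (~r | ~p))), u
3. []~q, u
4. [](r & (~r | ~p)), u
5. ~[][](r & (~r | ~p)), u
6. ~q, u
7. r & (~r | ~p), u
8. r, u
9. ~r | ~p, u
10. ~p, u
11. ~[](r & (~r | ~p)), v
12. ~q, v
13. r & (~r | ~p), v
14. r, v
15. ~r | ~p, v
16. ~p, v
17. ~(r & (~r | ~p)), w
18. ~(~r | ~p), w
19. r, w
20. p, w
Accessibility: uRu, uRv, vRv, vRw, wRw
Complete open branch: satisfiable in T, hence also in K (this T-model is also a K-model).
S4-tableau for the formula:
1. ~([](r & (~r | ~p)) -> [][](r & (~r | ~p))) & []~q, u
2. ~([](r & (~r | ~p)) -> [][](r & (~r | ~p))), u
3. []~q, u
4. [](r & (~r | ~p)), u
5. ~[][](r & (~r | ~p)), u
6. ~q, u
7. r & (~r | ~p), u
8. r, u
9. ~r | ~p, u
10. ~p, u
11. ~[](r & (~r | ~p)), v
12. ~q, v
13. r & (~r | ~p), v
14. r, v
15. ~r | ~p, v
16. ~p, v
17. ~(r & (~r | ~p)), w
18. ~q, w
19. r & (~r | ~p), w
20. r, w
21. ~r | ~p, w
22. ~(~r | ~p), w
23. p, w
24. ~p, w
Accessibility: uRu, uRv, uRw, vRv, vRw, wRw
Branch closes: p and ~p both at w.
Every branch closes (one shown): unsatisfiable in S4, hence also in S5 (every S5-frame is an S4-frame).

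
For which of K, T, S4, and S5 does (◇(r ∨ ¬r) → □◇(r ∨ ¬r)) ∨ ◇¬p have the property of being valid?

T, S4, S5

T-tableau for the negation ¬((◇(r ∨ ¬r) → □◇(r ∨ ¬r)) ∨ ◇¬p):
1. ¬((◇(r ∨ ¬r) → □◇(r ∨ ¬r)) ∨ ◇¬p), 0
2. ¬(◇(r ∨ ¬r) → □◇(r ∨ ¬r)), 0   [¬∨-rule on 1]
3. ¬◇¬p, 0   [¬∨-rule on 1]
4. ◇(r ∨ ¬r), 0   [¬→-rule on 2]
5. ¬□◇(r ∨ ¬r), 0   [¬→-rule on 2]
6. p, 0   [¬◇-rule on 3 via 0R0]
7. r ∨ ¬r, 1   [◇-rule on 4: fresh world 1, 0R1]
8. p, 1   [¬◇-rule on 3 via 0R1]
9. ¬r, 1   [∨-rule on 7 (branches; this branch)]
10. ¬◇(r ∨ ¬r), 2   [¬□-rule on 5: fresh world 2, 0R2]
11. p, 2   [¬◇-rule on 3 via 0R2]
12. ¬(r ∨ ¬r), 2   [¬◇-rule on 10 via 2R2]
13. ¬r, 2   [¬∨-rule on 12]
14. r, 2   [¬∨-rule on 12]
Accessibility: 0R0, 0R1, 0R2, 1R1, 2R2
Branch closes: r and ¬r both at 2.
Every branch closes (one shown): valid in T, hence also in S4, S5 (every theorem of T is a theorem of S4 and S5).
K-tableau for the negation ¬((◇(r ∨ ¬r) → □◇(r ∨ ¬r)) ∨ ◇¬p):
1. ¬((◇(r ∨ ¬r) → □◇(r ∨ ¬r)) ∨ ◇¬p), 0
2. ¬(◇(r ∨ ¬r) → □◇(r ∨ ¬r)), 0   [¬∨-rule on 1]
3. ¬◇¬p, 0   [¬∨-rule on 1]
4. ◇(r ∨ ¬r), 0   [¬→-rule on 2]
5. ¬□◇(r ∨ ¬r), 0   [¬→-rule on 2]
6. r ∨ ¬r, 1   [◇-rule on 4: fresh world 1, 0R1]
7. p, 1   [¬◇-rule on 3 via 0R1]
8. ¬r, 1   [∨-rule on 6 (branches; this branch)]
9. ¬◇(r ∨ ¬r), 2   [¬□-rule on 5: fresh world 2, 0R2]
10. p, 2   [¬◇-rule on 3 via 0R2]
Accessibility: 0R1, 0R2
Complete open branch: countermodel on a K-frame, so not valid in K.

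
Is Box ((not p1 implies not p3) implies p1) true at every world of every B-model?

Tableau for the negation not Box ((not p1 implies not p3) implies p1):
1. not Box ((not p1 implies not p3) implies p1), u
2. not ((not p1 implies not p3) implies p1), v   [neg-Box-rule on 1: fresh world v, uRv]
3. not p1 implies not p3, v   [neg-implies-rule on 2]
4. not p1, v   [neg-implies-rule on 2]
5. not p3, v   [implies-rule on 3 (branches; this branch)]
Accessibility: uRu, uRv, vRu, vRv
The negation has an open branch (countermodel exists).

No, not valid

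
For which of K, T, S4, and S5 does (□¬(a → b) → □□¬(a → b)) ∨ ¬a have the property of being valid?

S4, S5

S4-tableau for the negation ¬((□¬(a → b) → □□¬(a → b)) ∨ ¬a):
1. ¬((□¬(a → b) → □□¬(a → b)) ∨ ¬a), 0
2. ¬(□¬(a → b) → □□¬(a → b)), 0   [¬∨-rule on 1]
3. a, 0   [¬∨-rule on 1]
4. □¬(a → b), 0   [¬→-rule on 2]
5. ¬□□¬(a → b), 0   [¬→-rule on 2]
6. ¬(a → b), 0   [□-rule on 4 via 0R0]
7. ¬b, 0   [¬→-rule on 6]
8. ¬□¬(a → b), 1   [¬□-rule on 5: fresh world 1, 0R1]
9. ¬(a → b), 1   [□-rule on 4 via 0R1]
10. a, 1   [¬→-rule on 9]
11. ¬b, 1   [¬→-rule on 9]
12. a → b, 2   [¬□-rule on 8: fresh world 2, 1R2]
13. ¬(a → b), 2   [□-rule on 4 via 0R2]
14. a, 2   [¬→-rule on 13]
15. ¬b, 2   [¬→-rule on 13]
16. b, 2   [→-rule on 12 (branches; this branch)]
Accessibility: 0R0, 0R1, 0R2, 1R1, 1R2, 2R2
Branch closes: b and ¬b both at 2.
Every branch closes (one shown): valid in S4, hence also in S5 (every theorem of S4 is a theorem of S5).
T-tableau for the negation ¬((□¬(a → b) → □□¬(a → b)) ∨ ¬a):
1. ¬((□¬(a → b) → □□¬(a → b)) ∨ ¬a), 0
2. ¬(□¬(a → b) → □□¬(a → b)), 0   [¬∨-rule on 1]
3. a, 0   [¬∨-rule on 1]
4. □¬(a → b), 0   [¬→-rule on 2]
5. ¬□□¬(a → b), 0   [¬→-rule on 2]
6. ¬(a → b), 0   [□-rule on 4 via 0R0]
7. ¬b, 0   [¬→-rule on 6]
8. ¬□¬(a → b), 1   [¬□-rule on 5: fresh world 1, 0R1]
9. ¬(a → b), 1   [□-rule on 4 via 0R1]
10. a, 1   [¬→-rule on 9]
11. ¬b, 1   [¬→-rule on 9]
12. a → b, 2   [¬□-rule on 8: fresh world 2, 1R2]
13. b, 2   [→-rule on 12 (branches; this branch)]
Accessibility: 0R0, 0R1, 1R1, 1R2, 2R2
Complete open branch: countermodel on a T-frame, so not valid in T, nor in K (the same frame is also a K-frame).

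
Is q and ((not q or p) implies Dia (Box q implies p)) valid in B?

Tableau for the negation not (q and ((not q or p) implies Dia (Box q implies p))):
1. not (q and ((not q or p) implies Dia (Box q implies p))), w0
2. not q, w0
Accessibility: w0Rw0
The negation has an open branch (countermodel exists).

Invalid (countermodel exists)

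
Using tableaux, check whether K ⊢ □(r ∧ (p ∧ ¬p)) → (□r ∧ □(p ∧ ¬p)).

Valid

Tableau for the negation ¬(□(r ∧ (p ∧ ¬p)) → (□r ∧ □(p ∧ ¬p))):
1. ¬(□(r ∧ (p ∧ ¬p)) → (□r ∧ □(p ∧ ¬p))), w0
2. □(r ∧ (p ∧ ¬p)), w0
3. ¬(□r ∧ □(p ∧ ¬p)), w0
4. ¬□(p ∧ ¬p), w0
5. ¬(p ∧ ¬p), w1
6. r ∧ (p ∧ ¬p), w1
7. r, w1
8. p ∧ ¬p, w1
9. p, w1
10. ¬p, w1
Accessibility: w0Rw1
Branch closes: p and ¬p both at w1.
Every branch of the negation's tableau closes; the branch above is one of them.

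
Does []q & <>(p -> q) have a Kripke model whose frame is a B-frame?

1. []q & <>(p -> q), 0
2. []q, 0
3. <>(p -> q), 0
4. q, 0
5. p -> q, 1
6. q, 1
Accessibility: 0R0, 0R1, 1R0, 1R1

Satisfiable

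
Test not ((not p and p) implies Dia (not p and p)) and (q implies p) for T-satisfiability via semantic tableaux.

1. not ((not p and p) implies Dia (not p and p)) and (q implies p), w0
2. not ((not p and p) implies Dia (not p and p)), w0
3. q implies p, w0
4. not p and p, w0
5. not Dia (not p and p), w0
6. not p, w0
7. p, w0
Accessibility: w0Rw0
Branch closes: p and not p both at w0.
Every branch closes; the branch above is one of them.

Unsatisfiable (every branch closes)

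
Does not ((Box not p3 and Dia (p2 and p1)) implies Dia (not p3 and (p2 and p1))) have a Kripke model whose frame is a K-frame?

1. not ((Box not p3 and Dia (p2 and p1)) implies Dia (not p3 and (p2 and p1))), u
2. Box not p3 and Dia (p2 and p1), u
3. not Dia (not p3 and (p2 and p1)), u
4. Box not p3, u
5. Dia (p2 and p1), u
6. p2 and p1, v
7. p2, v
8. p1, v
9. not (not p3 and (p2 and p1)), v
10. not p3, v
11. not (p2 and p1), v
12. not p1, v
Accessibility: uRv
Branch closes: p1 and not p1 both at v.
Every branch closes; the branch above is one of them.

Unsatisfiable (every branch closes)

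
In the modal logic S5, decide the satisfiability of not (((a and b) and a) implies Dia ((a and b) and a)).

1. not (((a and b) and a) implies Dia ((a and b) and a)), w0
2. (a and b) and a, w0
3. not Dia ((a and b) and a), w0
4. a and b, w0
5. a, w0
6. b, w0
7. not ((a and b) and a), w0
8. not (a and b), w0
9. not b, w0
Accessibility: w0Rw0
Branch closes: b and not b both at w0.
(One branch shown.) All branches close.

Unsatisfiable (every branch closes)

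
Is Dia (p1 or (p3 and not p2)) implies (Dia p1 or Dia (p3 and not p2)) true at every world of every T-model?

Valid in T

Tableau for the negation not (Dia (p1 or (p3 and not p2)) implies (Dia p1 or Dia (p3 and not p2))):
1. not (Dia (p1 or (p3 and not p2)) implies (Dia p1 or Dia (p3 and not p2))), w0
2. Dia (p1 or (p3 and not p2)), w0
3. not (Dia p1 or Dia (p3 and not p2)), w0
4. not Dia p1, w0
5. not Dia (p3 and not p2), w0
6. not p1, w0
7. not (p3 and not p2), w0
8. p2, w0
9. p1 or (p3 and not p2), w1
10. not p1, w1
11. not (p3 and not p2), w1
12. p3 and not p2, w1
13. p3, w1
14. not p2, w1
15. p2, w1
Accessibility: w0Rw0, w0Rw1, w1Rw1
Branch closes: p2 and not p2 both at w1.
Every branch of the negation's tableau closes; the branch above is one of them.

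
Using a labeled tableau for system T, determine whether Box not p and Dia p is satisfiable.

No, unsatisfiable

1. Box not p and Dia p, w0
2. Box not p, w0
3. Dia p, w0
4. not p, w0
5. p, w1
6. not p, w1
Accessibility: w0Rw0, w0Rw1, w1Rw1
Branch closes: p and not p both at w1.
(One branch shown.) All branches close.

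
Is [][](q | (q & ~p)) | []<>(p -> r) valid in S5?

No, not valid

Tableau for the negation ~([][](q | (q & ~p)) | []<>(p -> r)):
1. ~([][](q | (q & ~p)) | []<>(p -> r)), u
2. ~[][](q | (q & ~p)), u   [~|-rule on 1]
3. ~[]<>(p -> r), u   [~|-rule on 1]
4. ~[](q | (q & ~p)), v   [~[]-rule on 2: fresh world v, uRv]
5. ~<>(p -> r), w   [~[]-rule on 3: fresh world w, uRw]
6. ~(p -> r), u   [~<>-rule on 5 via wRu]
7. p, u   [~->-rule on 6]
8. ~r, u   [~->-rule on 6]
9. ~(p -> r), v   [~<>-rule on 5 via wRv]
10. p, v   [~->-rule on 9]
11. ~r, v   [~->-rule on 9]
12. ~(p -> r), w   [~<>-rule on 5 via wRw]
13. p, w   [~->-rule on 12]
14. ~r, w   [~->-rule on 12]
15. ~(q | (q & ~p)), x   [~[]-rule on 4: fresh world x, vRx]
16. ~q, x   [~|-rule on 15]
17. ~(q & ~p), x   [~|-rule on 15]
18. ~(p -> r), x   [~<>-rule on 5 via wRx]
19. p, x   [~->-rule on 18]
20. ~r, x   [~->-rule on 18]
Accessibility: uRu, uRv, uRw, uRx, vRu, vRv, vRw, vRx, wRu, wRv, wRw, wRx, xRu, xRv, xRw, xRx
The negation has an open branch (countermodel exists).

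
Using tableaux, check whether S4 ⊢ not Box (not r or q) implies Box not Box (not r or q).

Tableau for the negation not (not Box (not r or q) implies Box not Box (not r or q)):
1. not (not Box (not r or q) implies Box not Box (not r or q)), u
2. not Box (not r or q), u   [neg-implies-rule on 1]
3. not Box not Box (not r or q), u   [neg-implies-rule on 1]
4. not (not r or q), v   [neg-Box-rule on 2: fresh world v, uRv]
5. r, v   [neg-or-rule on 4]
6. not q, v   [neg-or-rule on 4]
7. Box (not r or q), w   [neg-Box-rule on 3: fresh world w, uRw]
8. not r or q, w   [Box-rule on 7 via wRw]
9. q, w   [or-rule on 8 (branches; this branch)]
Accessibility: uRu, uRv, uRw, vRv, wRw
The negation has an open branch (countermodel exists).

No, not valid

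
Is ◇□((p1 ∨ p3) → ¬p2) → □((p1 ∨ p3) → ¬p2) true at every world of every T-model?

No, not valid

Tableau for the negation ¬(◇□((p1 ∨ p3) → ¬p2) → □((p1 ∨ p3) → ¬p2)):
1. ¬(◇□((p1 ∨ p3) → ¬p2) → □((p1 ∨ p3) → ¬p2)), 0
2. ◇□((p1 ∨ p3) → ¬p2), 0
3. ¬□((p1 ∨ p3) → ¬p2), 0
4. □((p1 ∨ p3) → ¬p2), 1
5. (p1 ∨ p3) → ¬p2, 1
6. ¬p2, 1
7. ¬((p1 ∨ p3) → ¬p2), 2
8. p1 ∨ p3, 2
9. p2, 2
10. p3, 2
Accessibility: 0R0, 0R1, 0R2, 1R1, 2R2
The negation has an open branch (countermodel exists).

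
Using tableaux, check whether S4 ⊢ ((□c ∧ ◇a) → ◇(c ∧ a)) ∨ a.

Yes, valid

Tableau for the negation ¬(((□c ∧ ◇a) → ◇(c ∧ a)) ∨ a):
1. ¬(((□c ∧ ◇a) → ◇(c ∧ a)) ∨ a), 0
2. ¬((□c ∧ ◇a) → ◇(c ∧ a)), 0
3. ¬a, 0
4. □c ∧ ◇a, 0
5. ¬◇(c ∧ a), 0
6. □c, 0
7. ◇a, 0
8. ¬(c ∧ a), 0
9. c, 0
10. a, 1
11. ¬(c ∧ a), 1
12. c, 1
13. ¬a, 1
Accessibility: 0R0, 0R1, 1R1
Branch closes: a and ¬a both at 1.
Every branch of the negation's tableau closes; the branch above is one of them.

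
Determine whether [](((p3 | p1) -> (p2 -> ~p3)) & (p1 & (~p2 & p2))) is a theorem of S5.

Tableau for the negation ~[](((p3 | p1) -> (p2 -> ~p3)) & (p1 & (~p2 & p2))):
1. ~[](((p3 | p1) -> (p2 -> ~p3)) & (p1 & (~p2 & p2))), u
2. ~(((p3 | p1) -> (p2 -> ~p3)) & (p1 & (~p2 & p2))), v
3. ~(p1 & (~p2 & p2)), v
4. ~(~p2 & p2), v
5. ~p2, v
Accessibility: uRu, uRv, vRu, vRv
The negation has an open branch (countermodel exists).

No, not valid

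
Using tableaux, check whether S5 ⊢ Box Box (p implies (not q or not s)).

Tableau for the negation not Box Box (p implies (not q or not s)):
1. not Box Box (p implies (not q or not s)), u
2. not Box (p implies (not q or not s)), v   [neg-Box-rule on 1: fresh world v, uRv]
3. not (p implies (not q or not s)), w   [neg-Box-rule on 2: fresh world w, vRw]
4. p, w   [neg-implies-rule on 3]
5. not (not q or not s), w   [neg-implies-rule on 3]
6. q, w   [neg-or-rule on 5]
7. s, w   [neg-or-rule on 5]
Accessibility: uRu, uRv, uRw, vRu, vRv, vRw, wRu, wRv, wRw
The negation has an open branch (countermodel exists).

Not valid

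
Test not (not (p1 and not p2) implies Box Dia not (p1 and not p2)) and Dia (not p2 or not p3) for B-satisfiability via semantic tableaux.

1. not (not (p1 and not p2) implies Box Dia not (p1 and not p2)) and Dia (not p2 or not p3), u
2. not (not (p1 and not p2) implies Box Dia not (p1 and not p2)), u
3. Dia (not p2 or not p3), u
4. not (p1 and not p2), u
5. not Box Dia not (p1 and not p2), u
6. p2, u
7. not p2 or not p3, v
8. not p3, v
9. not Dia not (p1 and not p2), w
10. p1 and not p2, u
11. p1, u
12. not p2, u
Accessibility: uRu, uRv, uRw, vRu, vRv, wRu, wRw
Branch closes: p2 and not p2 both at u.
Every branch closes; the branch above is one of them.

No, unsatisfiable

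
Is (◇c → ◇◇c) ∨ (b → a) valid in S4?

Yes, valid

Tableau for the negation ¬((◇c → ◇◇c) ∨ (b → a)):
1. ¬((◇c → ◇◇c) ∨ (b → a)), u
2. ¬(◇c → ◇◇c), u   [¬∨-rule on 1]
3. ¬(b → a), u   [¬∨-rule on 1]
4. ◇c, u   [¬→-rule on 2]
5. ¬◇◇c, u   [¬→-rule on 2]
6. b, u   [¬→-rule on 3]
7. ¬a, u   [¬→-rule on 3]
8. ¬◇c, u   [¬◇-rule on 5 via uRu]
9. ¬c, u   [¬◇-rule on 8 via uRu]
10. c, v   [◇-rule on 4: fresh world v, uRv]
11. ¬◇c, v   [¬◇-rule on 5 via uRv]
12. ¬c, v   [¬◇-rule on 8 via uRv]
Accessibility: uRu, uRv, vRv
Branch closes: c and ¬c both at v.
All branches of the negation close; one closing branch shown above.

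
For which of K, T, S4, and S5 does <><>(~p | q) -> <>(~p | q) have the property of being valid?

S4, S5

T-tableau for the negation ~(<><>(~p | q) -> <>(~p | q)):
1. ~(<><>(~p | q) -> <>(~p | q)), w0
2. <><>(~p | q), w0
3. ~<>(~p | q), w0
4. ~(~p | q), w0
5. p, w0
6. ~q, w0
7. <>(~p | q), w1
8. ~(~p | q), w1
9. p, w1
10. ~q, w1
11. ~p | q, w2
12. q, w2
Accessibility: w0Rw0, w0Rw1, w1Rw1, w1Rw2, w2Rw2
Complete open branch: countermodel on a T-frame, so not valid in T, nor in K (the same frame is also a K-frame).
S4-tableau for the negation ~(<><>(~p | q) -> <>(~p | q)):
1. ~(<><>(~p | q) -> <>(~p | q)), w0
2. <><>(~p | q), w0
3. ~<>(~p | q), w0
4. ~(~p | q), w0
5. p, w0
6. ~q, w0
7. <>(~p | q), w1
8. ~(~p | q), w1
9. p, w1
10. ~q, w1
11. ~p | q, w2
12. ~(~p | q), w2
13. p, w2
14. ~q, w2
15. q, w2
Accessibility: w0Rw0, w0Rw1, w0Rw2, w1Rw1, w1Rw2, w2Rw2
Branch closes: q and ~q both at w2.
Every branch closes (one shown): valid in S4, hence also in S5 (every theorem of S4 is a theorem of S5).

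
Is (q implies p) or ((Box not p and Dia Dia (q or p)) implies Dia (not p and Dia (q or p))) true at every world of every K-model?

Valid in K

Tableau for the negation not ((q implies p) or ((Box not p and Dia Dia (q or p)) implies Dia (not p and Dia (q or p)))):
1. not ((q implies p) or ((Box not p and Dia Dia (q or p)) implies Dia (not p and Dia (q or p)))), 0
2. not (q implies p), 0   [neg-or-rule on 1]
3. not ((Box not p and Dia Dia (q or p)) implies Dia (not p and Dia (q or p))), 0   [neg-or-rule on 1]
4. q, 0   [neg-implies-rule on 2]
5. not p, 0   [neg-implies-rule on 2]
6. Box not p and Dia Dia (q or p), 0   [neg-implies-rule on 3]
7. not Dia (not p and Dia (q or p)), 0   [neg-implies-rule on 3]
8. Box not p, 0   [and-rule on 6]
9. Dia Dia (q or p), 0   [and-rule on 6]
10. Dia (q or p), 1   [Dia-rule on 9: fresh world 1, 0R1]
11. not (not p and Dia (q or p)), 1   [neg-Dia-rule on 7 via 0R1]
12. not p, 1   [Box-rule on 8 via 0R1]
13. not Dia (q or p), 1   [neg-and-rule on 11 (branches; this branch)]
14. q or p, 2   [Dia-rule on 10: fresh world 2, 1R2]
15. not (q or p), 2   [neg-Dia-rule on 13 via 1R2]
16. not q, 2   [neg-or-rule on 15]
17. not p, 2   [neg-or-rule on 15]
18. p, 2   [or-rule on 14 (branches; this branch)]
Accessibility: 0R1, 1R2
Branch closes: p and not p both at 2.
Every branch of the negation's tableau closes; the branch above is one of them.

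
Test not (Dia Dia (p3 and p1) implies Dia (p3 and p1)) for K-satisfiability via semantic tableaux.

Yes, satisfiable

1. not (Dia Dia (p3 and p1) implies Dia (p3 and p1)), u
2. Dia Dia (p3 and p1), u   [neg-implies-rule on 1]
3. not Dia (p3 and p1), u   [neg-implies-rule on 1]
4. Dia (p3 and p1), v   [Dia-rule on 2: fresh world v, uRv]
5. not (p3 and p1), v   [neg-Dia-rule on 3 via uRv]
6. not p1, v   [neg-and-rule on 5 (branches; this branch)]
7. p3 and p1, w   [Dia-rule on 4: fresh world w, vRw]
8. p3, w   [and-rule on 7]
9. p1, w   [and-rule on 7]
Accessibility: uRv, vRw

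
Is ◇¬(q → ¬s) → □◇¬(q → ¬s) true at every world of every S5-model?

Tableau for the negation ¬(◇¬(q → ¬s) → □◇¬(q → ¬s)):
1. ¬(◇¬(q → ¬s) → □◇¬(q → ¬s)), 0
2. ◇¬(q → ¬s), 0   [¬→-rule on 1]
3. ¬□◇¬(q → ¬s), 0   [¬→-rule on 1]
4. ¬(q → ¬s), 1   [◇-rule on 2: fresh world 1, 0R1]
5. q, 1   [¬→-rule on 4]
6. s, 1   [¬→-rule on 4]
7. ¬◇¬(q → ¬s), 2   [¬□-rule on 3: fresh world 2, 0R2]
8. q → ¬s, 0   [¬◇-rule on 7 via 2R0]
9. q → ¬s, 1   [¬◇-rule on 7 via 2R1]
10. q → ¬s, 2   [¬◇-rule on 7 via 2R2]
11. ¬s, 0   [→-rule on 8 (branches; this branch)]
12. ¬s, 1   [→-rule on 9 (branches; this branch)]
Accessibility: 0R0, 0R1, 0R2, 1R0, 1R1, 1R2, 2R0, 2R1, 2R2
Branch closes: s and ¬s both at 1.
Every branch of the negation's tableau closes; the branch above is one of them.

Valid in S5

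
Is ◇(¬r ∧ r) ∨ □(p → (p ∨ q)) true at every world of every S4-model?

Yes, valid

Tableau for the negation ¬(◇(¬r ∧ r) ∨ □(p → (p ∨ q))):
1. ¬(◇(¬r ∧ r) ∨ □(p → (p ∨ q))), w0
2. ¬◇(¬r ∧ r), w0   [¬∨-rule on 1]
3. ¬□(p → (p ∨ q)), w0   [¬∨-rule on 1]
4. ¬(¬r ∧ r), w0   [¬◇-rule on 2 via w0Rw0]
5. ¬r, w0   [¬∧-rule on 4 (branches; this branch)]
6. ¬(p → (p ∨ q)), w1   [¬□-rule on 3: fresh world w1, w0Rw1]
7. p, w1   [¬→-rule on 6]
8. ¬(p ∨ q), w1   [¬→-rule on 6]
9. ¬p, w1   [¬∨-rule on 8]
10. ¬q, w1   [¬∨-rule on 8]
Accessibility: w0Rw0, w0Rw1, w1Rw1
Branch closes: p and ¬p both at w1.
Every branch of the negation's tableau closes; the branch above is one of them.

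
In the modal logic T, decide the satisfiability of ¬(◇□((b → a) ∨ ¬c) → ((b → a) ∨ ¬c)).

1. ¬(◇□((b → a) ∨ ¬c) → ((b → a) ∨ ¬c)), 0
2. ◇□((b → a) ∨ ¬c), 0
3. ¬((b → a) ∨ ¬c), 0
4. ¬(b → a), 0
5. c, 0
6. b, 0
7. ¬a, 0
8. □((b → a) ∨ ¬c), 1
9. (b → a) ∨ ¬c, 1
10. ¬c, 1
Accessibility: 0R0, 0R1, 1R1

Satisfiable (open branch found)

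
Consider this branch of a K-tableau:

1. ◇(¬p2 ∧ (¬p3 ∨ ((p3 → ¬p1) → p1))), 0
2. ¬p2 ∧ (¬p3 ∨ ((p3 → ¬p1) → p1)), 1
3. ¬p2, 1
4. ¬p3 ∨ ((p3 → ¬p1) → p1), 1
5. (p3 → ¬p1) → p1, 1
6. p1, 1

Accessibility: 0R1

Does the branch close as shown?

There is no literal clash: for every atom and world, at most one sign appears.

Open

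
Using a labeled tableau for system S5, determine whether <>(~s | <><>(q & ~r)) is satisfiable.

Satisfiable (open branch found)

1. <>(~s | <><>(q & ~r)), u
2. ~s | <><>(q & ~r), v
3. <><>(q & ~r), v
4. <>(q & ~r), w
5. q & ~r, x
6. q, x
7. ~r, x
Accessibility: uRu, uRv, uRw, uRx, vRu, vRv, vRw, vRx, wRu, wRv, wRw, wRx, xRu, xRv, xRw, xRx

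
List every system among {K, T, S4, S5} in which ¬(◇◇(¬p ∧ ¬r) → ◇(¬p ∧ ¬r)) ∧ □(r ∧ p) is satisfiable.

S4-tableau for the formula:
1. ¬(◇◇(¬p ∧ ¬r) → ◇(¬p ∧ ¬r)) ∧ □(r ∧ p), 0
2. ¬(◇◇(¬p ∧ ¬r) → ◇(¬p ∧ ¬r)), 0
3. □(r ∧ p), 0
4. ◇◇(¬p ∧ ¬r), 0
5. ¬◇(¬p ∧ ¬r), 0
6. r ∧ p, 0
7. r, 0
8. p, 0
9. ¬(¬p ∧ ¬r), 0
10. ◇(¬p ∧ ¬r), 1
11. r ∧ p, 1
12. r, 1
13. p, 1
14. ¬(¬p ∧ ¬r), 1
15. ¬p ∧ ¬r, 2
16. ¬p, 2
17. ¬r, 2
18. r ∧ p, 2
19. r, 2
20. p, 2
Accessibility: 0R0, 0R1, 0R2, 1R1, 1R2, 2R2
Branch closes: r and ¬r both at 2.
Every branch closes (one shown): unsatisfiable in S4, hence also in S5 (every S5-frame is an S4-frame).
T-tableau for the formula:
1. ¬(◇◇(¬p ∧ ¬r) → ◇(¬p ∧ ¬r)) ∧ □(r ∧ p), 0
2. ¬(◇◇(¬p ∧ ¬r) → ◇(¬p ∧ ¬r)), 0
3. □(r ∧ p), 0
4. ◇◇(¬p ∧ ¬r), 0
5. ¬◇(¬p ∧ ¬r), 0
6. r ∧ p, 0
7. r, 0
8. p, 0
9. ¬(¬p ∧ ¬r), 0
10. ◇(¬p ∧ ¬r), 1
11. r ∧ p, 1
12. r, 1
13. p, 1
14. ¬(¬p ∧ ¬r), 1
15. ¬p ∧ ¬r, 2
16. ¬p, 2
17. ¬r, 2
Accessibility: 0R0, 0R1, 1R1, 1R2, 2R2
Complete open branch: satisfiable in T, hence also in K (this T-model is also a K-model).

K, T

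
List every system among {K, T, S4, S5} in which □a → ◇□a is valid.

T, S4, S5

T-tableau for the negation ¬(□a → ◇□a):
1. ¬(□a → ◇□a), 0
2. □a, 0
3. ¬◇□a, 0
4. a, 0
5. ¬□a, 0
6. ¬a, 1
7. a, 1
Accessibility: 0R0, 0R1, 1R1
Branch closes: a and ¬a both at 1.
Every branch closes (one shown): valid in T, hence also in S4, S5 (every theorem of T is a theorem of S4 and S5).
K-tableau for the negation ¬(□a → ◇□a):
1. ¬(□a → ◇□a), 0
2. □a, 0
3. ¬◇□a, 0
Complete open branch: countermodel on a K-frame, so not valid in K.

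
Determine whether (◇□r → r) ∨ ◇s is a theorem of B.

Tableau for the negation ¬((◇□r → r) ∨ ◇s):
1. ¬((◇□r → r) ∨ ◇s), w0
2. ¬(◇□r → r), w0   [¬∨-rule on 1]
3. ¬◇s, w0   [¬∨-rule on 1]
4. ◇□r, w0   [¬→-rule on 2]
5. ¬r, w0   [¬→-rule on 2]
6. ¬s, w0   [¬◇-rule on 3 via w0Rw0]
7. □r, w1   [◇-rule on 4: fresh world w1, w0Rw1]
8. ¬s, w1   [¬◇-rule on 3 via w0Rw1]
9. r, w0   [□-rule on 7 via w1Rw0]
Accessibility: w0Rw0, w0Rw1, w1Rw0, w1Rw1
Branch closes: r and ¬r both at w0.
Every branch of the negation's tableau closes; the branch above is one of them.

Valid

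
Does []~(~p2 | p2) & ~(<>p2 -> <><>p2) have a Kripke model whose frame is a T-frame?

No, unsatisfiable

1. []~(~p2 | p2) & ~(<>p2 -> <><>p2), 0
2. []~(~p2 | p2), 0
3. ~(<>p2 -> <><>p2), 0
4. <>p2, 0
5. ~<><>p2, 0
6. ~(~p2 | p2), 0
7. p2, 0
8. ~p2, 0
Accessibility: 0R0
Branch closes: p2 and ~p2 both at 0.
All branches of the tableau close; one closing branch shown above.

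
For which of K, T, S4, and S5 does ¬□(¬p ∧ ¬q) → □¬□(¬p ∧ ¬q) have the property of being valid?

S5

S5-tableau for the negation ¬(¬□(¬p ∧ ¬q) → □¬□(¬p ∧ ¬q)):
1. ¬(¬□(¬p ∧ ¬q) → □¬□(¬p ∧ ¬q)), 0
2. ¬□(¬p ∧ ¬q), 0   [¬→-rule on 1]
3. ¬□¬□(¬p ∧ ¬q), 0   [¬→-rule on 1]
4. ¬(¬p ∧ ¬q), 1   [¬□-rule on 2: fresh world 1, 0R1]
5. q, 1   [¬∧-rule on 4 (branches; this branch)]
6. □(¬p ∧ ¬q), 2   [¬□-rule on 3: fresh world 2, 0R2]
7. ¬p ∧ ¬q, 0   [□-rule on 6 via 2R0]
8. ¬p, 0   [∧-rule on 7]
9. ¬q, 0   [∧-rule on 7]
10. ¬p ∧ ¬q, 1   [□-rule on 6 via 2R1]
11. ¬p, 1   [∧-rule on 10]
12. ¬q, 1   [∧-rule on 10]
Accessibility: 0R0, 0R1, 0R2, 1R0, 1R1, 1R2, 2R0, 2R1, 2R2
Branch closes: q and ¬q both at 1.
Every branch closes (one shown): valid in S5.
S4-tableau for the negation ¬(¬□(¬p ∧ ¬q) → □¬□(¬p ∧ ¬q)):
1. ¬(¬□(¬p ∧ ¬q) → □¬□(¬p ∧ ¬q)), 0
2. ¬□(¬p ∧ ¬q), 0   [¬→-rule on 1]
3. ¬□¬□(¬p ∧ ¬q), 0   [¬→-rule on 1]
4. ¬(¬p ∧ ¬q), 1   [¬□-rule on 2: fresh world 1, 0R1]
5. q, 1   [¬∧-rule on 4 (branches; this branch)]
6. □(¬p ∧ ¬q), 2   [¬□-rule on 3: fresh world 2, 0R2]
7. ¬p ∧ ¬q, 2   [□-rule on 6 via 2R2]
8. ¬p, 2   [∧-rule on 7]
9. ¬q, 2   [∧-rule on 7]
Accessibility: 0R0, 0R1, 0R2, 1R1, 2R2
Complete open branch: countermodel on an S4-frame, so not valid in S4, nor in K, T (the same frame is also a K-frame and a T-frame).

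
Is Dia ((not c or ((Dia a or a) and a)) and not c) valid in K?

No, not valid

Tableau for the negation not Dia ((not c or ((Dia a or a) and a)) and not c):
1. not Dia ((not c or ((Dia a or a) and a)) and not c), w0
The negation has an open branch (countermodel exists).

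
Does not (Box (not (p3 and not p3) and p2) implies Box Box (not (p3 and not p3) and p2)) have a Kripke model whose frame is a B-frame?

Satisfiable (open branch found)

1. not (Box (not (p3 and not p3) and p2) implies Box Box (not (p3 and not p3) and p2)), u
2. Box (not (p3 and not p3) and p2), u
3. not Box Box (not (p3 and not p3) and p2), u
4. not (p3 and not p3) and p2, u
5. not (p3 and not p3), u
6. p2, u
7. p3, u
8. not Box (not (p3 and not p3) and p2), v
9. not (p3 and not p3) and p2, v
10. not (p3 and not p3), v
11. p2, v
12. p3, v
13. not (not (p3 and not p3) and p2), w
14. not p2, w
Accessibility: uRu, uRv, vRu, vRv, vRw, wRv, wRw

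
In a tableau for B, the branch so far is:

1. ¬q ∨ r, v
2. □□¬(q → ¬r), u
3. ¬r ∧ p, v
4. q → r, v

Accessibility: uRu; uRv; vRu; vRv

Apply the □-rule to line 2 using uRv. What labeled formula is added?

□¬(q → ¬r), v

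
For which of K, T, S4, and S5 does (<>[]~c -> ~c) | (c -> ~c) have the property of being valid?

S5-tableau for the negation ~((<>[]~c -> ~c) | (c -> ~c)):
1. ~((<>[]~c -> ~c) | (c -> ~c)), u
2. ~(<>[]~c -> ~c), u   [~|-rule on 1]
3. ~(c -> ~c), u   [~|-rule on 1]
4. <>[]~c, u   [~->-rule on 2]
5. c, u   [~->-rule on 2]
6. []~c, v   [<>-rule on 4: fresh world v, uRv]
7. ~c, u   [[]-rule on 6 via vRu]
Accessibility: uRu, uRv, vRu, vRv
Branch closes: c and ~c both at u.
Every branch closes (one shown): valid in S5.
S4-tableau for the negation ~((<>[]~c -> ~c) | (c -> ~c)):
1. ~((<>[]~c -> ~c) | (c -> ~c)), u
2. ~(<>[]~c -> ~c), u   [~|-rule on 1]
3. ~(c -> ~c), u   [~|-rule on 1]
4. <>[]~c, u   [~->-rule on 2]
5. c, u   [~->-rule on 2]
6. []~c, v   [<>-rule on 4: fresh world v, uRv]
7. ~c, v   [[]-rule on 6 via vRv]
Accessibility: uRu, uRv, vRv
Complete open branch: countermodel on an S4-frame, so not valid in S4, nor in K, T (the same frame is also a K-frame and a T-frame).

S5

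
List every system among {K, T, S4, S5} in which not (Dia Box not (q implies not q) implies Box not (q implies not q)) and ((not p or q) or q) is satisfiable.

S4-tableau for the formula:
1. not (Dia Box not (q implies not q) implies Box not (q implies not q)) and ((not p or q) or q), 0
2. not (Dia Box not (q implies not q) implies Box not (q implies not q)), 0
3. (not p or q) or q, 0
4. Dia Box not (q implies not q), 0
5. not Box not (q implies not q), 0
6. q, 0
7. Box not (q implies not q), 1
8. not (q implies not q), 1
9. q, 1
10. q implies not q, 2
11. not q, 2
Accessibility: 0R0, 0R1, 0R2, 1R1, 2R2
Complete open branch: satisfiable in S4, hence also in K, T (this S4-model is also a K-model and a T-model).
S5-tableau for the formula:
1. not (Dia Box not (q implies not q) implies Box not (q implies not q)) and ((not p or q) or q), 0
2. not (Dia Box not (q implies not q) implies Box not (q implies not q)), 0
3. (not p or q) or q, 0
4. Dia Box not (q implies not q), 0
5. not Box not (q implies not q), 0
6. not p or q, 0
7. q, 0
8. Box not (q implies not q), 1
9. not (q implies not q), 0
10. not (q implies not q), 1
11. q, 1
12. q implies not q, 2
13. not (q implies not q), 2
14. q, 2
15. not q, 2
Accessibility: 0R0, 0R1, 0R2, 1R0, 1R1, 1R2, 2R0, 2R1, 2R2
Branch closes: q and not q both at 2.
Every branch closes (one shown): unsatisfiable in S5.

K, T, S4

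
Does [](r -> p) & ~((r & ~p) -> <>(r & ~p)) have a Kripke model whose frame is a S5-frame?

No, unsatisfiable

1. [](r -> p) & ~((r & ~p) -> <>(r & ~p)), w0
2. [](r -> p), w0   [&-rule on 1]
3. ~((r & ~p) -> <>(r & ~p)), w0   [&-rule on 1]
4. r & ~p, w0   [~->-rule on 3]
5. ~<>(r & ~p), w0   [~->-rule on 3]
6. r, w0   [&-rule on 4]
7. ~p, w0   [&-rule on 4]
8. r -> p, w0   [[]-rule on 2 via w0Rw0]
9. ~(r & ~p), w0   [~<>-rule on 5 via w0Rw0]
10. p, w0   [->-rule on 8 (branches; this branch)]
Accessibility: w0Rw0
Branch closes: p and ~p both at w0.
(One branch shown.) All branches close.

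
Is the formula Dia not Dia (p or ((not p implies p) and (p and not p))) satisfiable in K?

Satisfiable

1. Dia not Dia (p or ((not p implies p) and (p and not p))), w0
2. not Dia (p or ((not p implies p) and (p and not p))), w1
Accessibility: w0Rw1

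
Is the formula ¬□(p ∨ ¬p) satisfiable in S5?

No, unsatisfiable

1. ¬□(p ∨ ¬p), u
2. ¬(p ∨ ¬p), v   [¬□-rule on 1: fresh world v, uRv]
3. ¬p, v   [¬∨-rule on 2]
4. p, v   [¬∨-rule on 2]
Accessibility: uRu, uRv, vRu, vRv
Branch closes: p and ¬p both at v.
(One branch shown.) All branches close.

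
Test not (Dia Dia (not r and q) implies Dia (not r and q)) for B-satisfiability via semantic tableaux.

Yes, satisfiable

1. not (Dia Dia (not r and q) implies Dia (not r and q)), 0
2. Dia Dia (not r and q), 0   [neg-implies-rule on 1]
3. not Dia (not r and q), 0   [neg-implies-rule on 1]
4. not (not r and q), 0   [neg-Dia-rule on 3 via 0R0]
5. not q, 0   [neg-and-rule on 4 (branches; this branch)]
6. Dia (not r and q), 1   [Dia-rule on 2: fresh world 1, 0R1]
7. not (not r and q), 1   [neg-Dia-rule on 3 via 0R1]
8. not q, 1   [neg-and-rule on 7 (branches; this branch)]
9. not r and q, 2   [Dia-rule on 6: fresh world 2, 1R2]
10. not r, 2   [and-rule on 9]
11. q, 2   [and-rule on 9]
Accessibility: 0R0, 0R1, 1R0, 1R1, 1R2, 2R1, 2R2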